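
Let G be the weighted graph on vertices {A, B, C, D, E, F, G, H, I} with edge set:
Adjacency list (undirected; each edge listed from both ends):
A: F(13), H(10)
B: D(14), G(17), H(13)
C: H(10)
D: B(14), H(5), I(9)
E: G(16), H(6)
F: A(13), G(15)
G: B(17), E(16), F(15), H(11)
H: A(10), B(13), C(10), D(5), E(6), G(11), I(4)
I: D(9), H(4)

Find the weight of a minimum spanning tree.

72

Prim, starting at E.
Step 1: frontier [E–H 6, E–G 16] → take E–H (6); add H.
Step 2: frontier [E–G 16, H–I 4, D–H 5, A–H 10, C–H 10, G–H 11, B–H 13] → take H–I (4); add I.
Step 3: frontier [E–G 16, D–H 5, A–H 10, C–H 10, G–H 11, B–H 13, D–I 9] → take D–H (5); add D.
Step 4: frontier [B–D 14, E–G 16, A–H 10, C–H 10, G–H 11, B–H 13] → take A–H (10); add A.
Step 5: frontier [A–F 13, B–D 14, E–G 16, C–H 10, G–H 11, B–H 13] → take C–H (10); add C.
Step 6: frontier [A–F 13, B–D 14, E–G 16, G–H 11, B–H 13] → take G–H (11); add G.
Step 7: frontier [A–F 13, B–D 14, F–G 15, B–G 17, B–H 13] → take B–H (13); add B.
Step 8: frontier [A–F 13, F–G 15] → take A–F (13); add F.
MST edges: E–H, H–I, D–H, A–H, C–H, G–H, B–H, A–F; total weight 6+4+5+10+10+11+13+13 = 72.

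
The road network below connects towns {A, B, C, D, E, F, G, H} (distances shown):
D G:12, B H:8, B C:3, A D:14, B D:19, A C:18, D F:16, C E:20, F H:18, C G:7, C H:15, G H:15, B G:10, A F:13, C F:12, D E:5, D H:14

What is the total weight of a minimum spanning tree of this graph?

Sort edges by weight, then run Kruskal:
B C (3): add — endpoints in different components.
D E (5): add — endpoints in different components.
C G (7): add — endpoints in different components.
B H (8): add — endpoints in different components.
B G (10): skip — B and G already connected.
C F (12): add — endpoints in different components.
D G (12): add — endpoints in different components.
A F (13): add — endpoints in different components.
MST edges: B C, D E, C G, B H, C F, D G, A F; total weight 3+5+7+8+12+12+13 = 60.

60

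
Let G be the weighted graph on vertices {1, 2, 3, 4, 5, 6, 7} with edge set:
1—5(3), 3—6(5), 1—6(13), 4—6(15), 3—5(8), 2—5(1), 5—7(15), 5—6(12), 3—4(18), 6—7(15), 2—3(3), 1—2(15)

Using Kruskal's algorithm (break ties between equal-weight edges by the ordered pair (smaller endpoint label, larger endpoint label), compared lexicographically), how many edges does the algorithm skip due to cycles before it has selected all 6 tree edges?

Kruskal: consider edges lightest-first.
2—5 (1): add — endpoints in different components.
1—5 (3): add — endpoints in different components.
2—3 (3): add — endpoints in different components.
3—6 (5): add — endpoints in different components.
3—5 (8): skip — 3 and 5 already connected.
5—6 (12): skip — 5 and 6 already connected.
1—6 (13): skip — 1 and 6 already connected.
1—2 (15): skip — 1 and 2 already connected.
4—6 (15): add — endpoints in different components.
5—7 (15): add — endpoints in different components.
Edges rejected before the tree was complete: 4.

4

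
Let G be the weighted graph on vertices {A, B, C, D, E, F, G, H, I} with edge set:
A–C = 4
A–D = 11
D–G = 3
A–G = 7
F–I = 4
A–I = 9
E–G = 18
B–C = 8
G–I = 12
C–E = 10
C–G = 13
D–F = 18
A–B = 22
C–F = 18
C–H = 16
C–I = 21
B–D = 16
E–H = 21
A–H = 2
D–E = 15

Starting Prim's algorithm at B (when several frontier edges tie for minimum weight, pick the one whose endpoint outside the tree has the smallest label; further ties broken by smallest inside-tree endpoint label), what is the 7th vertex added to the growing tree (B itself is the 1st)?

Prim's algorithm from B:
Step 1: cheapest edge leaving the tree is B–C (8); add C.
Step 2: cheapest edge leaving the tree is A–C (4); add A.
Step 3: cheapest edge leaving the tree is A–H (2); add H.
Step 4: cheapest edge leaving the tree is A–G (7); add G.
Step 5: cheapest edge leaving the tree is D–G (3); add D.
Step 6: cheapest edge leaving the tree is A–I (9); add I.
Step 7: cheapest edge leaving the tree is F–I (4); add F.
Step 8: cheapest edge leaving the tree is C–E (10); add E.
Vertex order: B, C, A, H, G, D, I, F, E. The 7th vertex is I.

I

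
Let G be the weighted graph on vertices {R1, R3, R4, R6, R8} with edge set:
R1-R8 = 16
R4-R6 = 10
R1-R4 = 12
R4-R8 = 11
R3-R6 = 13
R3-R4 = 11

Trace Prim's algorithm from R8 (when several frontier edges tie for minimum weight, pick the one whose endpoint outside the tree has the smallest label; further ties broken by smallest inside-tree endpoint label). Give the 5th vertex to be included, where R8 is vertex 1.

Prim, starting at R8.
Step 1: frontier [R4-R8 11, R1-R8 16] → take R4-R8 (11); add R4.
Step 2: frontier [R4-R6 10, R3-R4 11, R1-R4 12, R1-R8 16] → take R4-R6 (10); add R6.
Step 3: frontier [R3-R4 11, R1-R4 12, R3-R6 13, R1-R8 16] → take R3-R4 (11); add R3.
Step 4: frontier [R1-R4 12, R1-R8 16] → take R1-R4 (12); add R1.
Vertex order: R8, R4, R6, R3, R1. The 5th vertex is R1.

R1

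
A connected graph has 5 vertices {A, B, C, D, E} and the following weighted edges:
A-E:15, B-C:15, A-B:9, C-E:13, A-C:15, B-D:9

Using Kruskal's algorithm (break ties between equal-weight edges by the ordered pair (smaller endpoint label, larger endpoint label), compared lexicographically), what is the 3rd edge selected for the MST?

C-E

Kruskal: consider edges lightest-first.
A-B (9): add — endpoints in different components.
B-D (9): add — endpoints in different components.
C-E (13): add — endpoints in different components.
A-C (15): add — endpoints in different components.
The 3rd edge added is C-E.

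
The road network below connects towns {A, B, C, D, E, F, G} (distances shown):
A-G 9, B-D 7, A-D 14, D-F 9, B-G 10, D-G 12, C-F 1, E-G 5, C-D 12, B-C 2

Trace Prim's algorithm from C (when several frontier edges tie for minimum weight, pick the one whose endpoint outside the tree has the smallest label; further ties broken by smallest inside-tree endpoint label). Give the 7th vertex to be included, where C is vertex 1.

Grow the tree from C using Prim:
Step 1: cheapest edge leaving the tree is C-F (1); add F.
Step 2: cheapest edge leaving the tree is B-C (2); add B.
Step 3: cheapest edge leaving the tree is B-D (7); add D.
Step 4: cheapest edge leaving the tree is B-G (10); add G.
Step 5: cheapest edge leaving the tree is E-G (5); add E.
Step 6: cheapest edge leaving the tree is A-G (9); add A.
Vertex order: C, F, B, D, G, E, A. The 7th vertex is A.

A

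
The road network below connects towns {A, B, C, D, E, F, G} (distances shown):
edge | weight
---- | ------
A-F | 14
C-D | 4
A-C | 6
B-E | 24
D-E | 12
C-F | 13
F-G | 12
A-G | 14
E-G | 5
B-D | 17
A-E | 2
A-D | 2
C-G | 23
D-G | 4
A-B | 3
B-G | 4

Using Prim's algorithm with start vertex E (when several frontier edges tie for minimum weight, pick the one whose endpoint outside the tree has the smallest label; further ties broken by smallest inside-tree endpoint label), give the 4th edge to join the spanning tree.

Prim, starting at E.
Step 1: cheapest edge leaving the tree is A-E (2); add A.
Step 2: cheapest edge leaving the tree is A-D (2); add D.
Step 3: cheapest edge leaving the tree is A-B (3); add B.
Step 4: cheapest edge leaving the tree is C-D (4); add C.
Step 5: cheapest edge leaving the tree is B-G (4); add G.
Step 6: cheapest edge leaving the tree is F-G (12); add F.
The 4th edge added is C-D.

C-D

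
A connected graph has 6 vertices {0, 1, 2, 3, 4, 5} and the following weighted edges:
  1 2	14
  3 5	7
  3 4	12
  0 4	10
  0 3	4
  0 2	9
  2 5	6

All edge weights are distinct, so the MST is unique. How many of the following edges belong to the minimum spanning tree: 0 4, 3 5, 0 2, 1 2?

3

Kruskal's algorithm — process edges by increasing weight (ties by edge label):
0 3 (4): add — endpoints in different components.
2 5 (6): add — endpoints in different components.
3 5 (7): add — endpoints in different components.
0 2 (9): skip — 0 and 2 already connected.
0 4 (10): add — endpoints in different components.
3 4 (12): skip — 3 and 4 already connected.
1 2 (14): add — endpoints in different components.
MST edge set: {0 3, 2 5, 3 5, 0 4, 1 2}.
Of the listed edges, {0 4, 3 5, 1 2} are in the MST → 3.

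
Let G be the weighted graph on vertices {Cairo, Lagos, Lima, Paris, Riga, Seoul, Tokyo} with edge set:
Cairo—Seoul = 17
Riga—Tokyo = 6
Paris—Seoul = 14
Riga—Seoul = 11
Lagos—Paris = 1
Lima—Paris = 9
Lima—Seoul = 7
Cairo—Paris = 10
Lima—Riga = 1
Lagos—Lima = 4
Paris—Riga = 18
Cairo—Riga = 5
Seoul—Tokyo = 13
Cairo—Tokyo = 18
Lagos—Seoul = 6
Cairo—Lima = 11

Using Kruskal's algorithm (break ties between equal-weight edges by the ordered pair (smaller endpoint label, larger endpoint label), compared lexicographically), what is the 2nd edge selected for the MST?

Lima-Riga

Sort edges by weight, then run Kruskal:
Lagos—Paris (1): add. Components now {Tokyo} {Lagos,Paris} {Riga} {Lima} {Seoul} {Cairo}
Lima—Riga (1): add. Components now {Tokyo} {Lagos,Paris} {Lima,Riga} {Seoul} {Cairo}
Lagos—Lima (4): add. Components now {Tokyo} {Lagos,Lima,Paris,Riga} {Seoul} {Cairo}
Cairo—Riga (5): add. Components now {Tokyo} {Cairo,Lagos,Lima,Paris,Riga} {Seoul}
Lagos—Seoul (6): add. Components now {Tokyo} {Cairo,Lagos,Lima,Paris,Riga,Seoul}
Riga—Tokyo (6): add. Components now {Cairo,Lagos,Lima,Paris,Riga,Seoul,Tokyo}
The 2nd edge added is Lima—Riga.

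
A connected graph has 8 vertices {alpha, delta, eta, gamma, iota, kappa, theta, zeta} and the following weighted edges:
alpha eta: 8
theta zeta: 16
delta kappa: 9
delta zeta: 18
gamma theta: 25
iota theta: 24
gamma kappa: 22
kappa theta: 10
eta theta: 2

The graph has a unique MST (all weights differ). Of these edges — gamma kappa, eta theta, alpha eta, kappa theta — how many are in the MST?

4

Kruskal's algorithm — process edges by increasing weight (ties by edge label):
eta theta (2): add — endpoints in different components.
alpha eta (8): add — endpoints in different components.
delta kappa (9): add — endpoints in different components.
kappa theta (10): add — endpoints in different components.
theta zeta (16): add — endpoints in different components.
delta zeta (18): skip — zeta and delta already connected.
gamma kappa (22): add — endpoints in different components.
iota theta (24): add — endpoints in different components.
MST edge set: {eta theta, alpha eta, delta kappa, kappa theta, theta zeta, gamma kappa, iota theta}.
Of the listed edges, {gamma kappa, eta theta, alpha eta, kappa theta} are in the MST → 4.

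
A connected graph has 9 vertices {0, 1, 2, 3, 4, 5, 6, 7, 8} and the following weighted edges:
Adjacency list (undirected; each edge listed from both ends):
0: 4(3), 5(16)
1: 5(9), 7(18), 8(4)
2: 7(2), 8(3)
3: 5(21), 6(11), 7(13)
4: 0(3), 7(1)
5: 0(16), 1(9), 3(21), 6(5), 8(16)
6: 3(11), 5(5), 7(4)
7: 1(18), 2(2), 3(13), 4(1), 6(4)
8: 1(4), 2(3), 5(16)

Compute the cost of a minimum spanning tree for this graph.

33

Prim, starting at 5.
Step 1: cheapest edge leaving the tree is 5 6 (5); add 6.
Step 2: cheapest edge leaving the tree is 6 7 (4); add 7.
Step 3: cheapest edge leaving the tree is 4 7 (1); add 4.
Step 4: cheapest edge leaving the tree is 2 7 (2); add 2.
Step 5: cheapest edge leaving the tree is 0 4 (3); add 0.
Step 6: cheapest edge leaving the tree is 2 8 (3); add 8.
Step 7: cheapest edge leaving the tree is 1 8 (4); add 1.
Step 8: cheapest edge leaving the tree is 3 6 (11); add 3.
MST edges: 5 6, 6 7, 4 7, 2 7, 0 4, 2 8, 1 8, 3 6; total weight 5+4+1+2+3+3+4+11 = 33.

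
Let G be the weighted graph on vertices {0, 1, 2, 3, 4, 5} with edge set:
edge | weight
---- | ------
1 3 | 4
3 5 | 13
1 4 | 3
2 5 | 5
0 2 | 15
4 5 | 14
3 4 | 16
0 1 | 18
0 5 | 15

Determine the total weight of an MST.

40

Kruskal: consider edges lightest-first.
1 4 (3): add. Components now {0} {1,4} {2} {3} {5}
1 3 (4): add. Components now {0} {1,3,4} {2} {5}
2 5 (5): add. Components now {0} {1,3,4} {2,5}
3 5 (13): add. Components now {0} {1,2,3,4,5}
4 5 (14): skip — 4 and 5 already connected.
0 2 (15): add. Components now {0,1,2,3,4,5}
MST edges: 1 4, 1 3, 2 5, 3 5, 0 2; total weight 3+4+5+13+15 = 40.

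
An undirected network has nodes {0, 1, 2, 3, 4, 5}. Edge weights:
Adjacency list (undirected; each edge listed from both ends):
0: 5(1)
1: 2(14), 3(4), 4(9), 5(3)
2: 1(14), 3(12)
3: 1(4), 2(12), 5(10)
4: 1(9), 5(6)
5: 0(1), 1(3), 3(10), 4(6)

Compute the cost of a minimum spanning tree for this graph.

Grow the tree from 2 using Prim:
Step 1: cheapest edge leaving the tree is 2 3 (12); add 3.
Step 2: cheapest edge leaving the tree is 1 3 (4); add 1.
Step 3: cheapest edge leaving the tree is 1 5 (3); add 5.
Step 4: cheapest edge leaving the tree is 0 5 (1); add 0.
Step 5: cheapest edge leaving the tree is 4 5 (6); add 4.
MST edges: 2 3, 1 3, 1 5, 0 5, 4 5; total weight 12+4+3+1+6 = 26.

26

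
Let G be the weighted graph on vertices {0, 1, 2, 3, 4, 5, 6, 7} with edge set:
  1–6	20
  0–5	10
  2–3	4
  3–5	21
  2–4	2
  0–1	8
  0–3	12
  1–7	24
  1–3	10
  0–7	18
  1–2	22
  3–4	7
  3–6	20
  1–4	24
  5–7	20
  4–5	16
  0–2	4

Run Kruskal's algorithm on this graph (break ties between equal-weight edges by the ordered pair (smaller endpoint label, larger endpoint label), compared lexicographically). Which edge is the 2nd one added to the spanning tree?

Sort edges by weight, then run Kruskal:
2–4 (2): add — endpoints in different components.
0–2 (4): add — endpoints in different components.
2–3 (4): add — endpoints in different components.
3–4 (7): skip — 3 and 4 already connected.
0–1 (8): add — endpoints in different components.
0–5 (10): add — endpoints in different components.
1–3 (10): skip — 1 and 3 already connected.
0–3 (12): skip — 0 and 3 already connected.
4–5 (16): skip — 4 and 5 already connected.
0–7 (18): add — endpoints in different components.
1–6 (20): add — endpoints in different components.
The 2nd edge added is 0–2.

0-2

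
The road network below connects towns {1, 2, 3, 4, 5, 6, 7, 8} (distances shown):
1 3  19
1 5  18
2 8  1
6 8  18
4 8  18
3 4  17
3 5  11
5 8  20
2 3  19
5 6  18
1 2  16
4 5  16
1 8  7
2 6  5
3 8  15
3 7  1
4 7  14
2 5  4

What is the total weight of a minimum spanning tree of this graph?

43

Kruskal's algorithm — process edges by increasing weight (ties by edge label):
2 8 (1): add — endpoints in different components.
3 7 (1): add — endpoints in different components.
2 5 (4): add — endpoints in different components.
2 6 (5): add — endpoints in different components.
1 8 (7): add — endpoints in different components.
3 5 (11): add — endpoints in different components.
4 7 (14): add — endpoints in different components.
MST edges: 2 8, 3 7, 2 5, 2 6, 1 8, 3 5, 4 7; total weight 1+1+4+5+7+11+14 = 43.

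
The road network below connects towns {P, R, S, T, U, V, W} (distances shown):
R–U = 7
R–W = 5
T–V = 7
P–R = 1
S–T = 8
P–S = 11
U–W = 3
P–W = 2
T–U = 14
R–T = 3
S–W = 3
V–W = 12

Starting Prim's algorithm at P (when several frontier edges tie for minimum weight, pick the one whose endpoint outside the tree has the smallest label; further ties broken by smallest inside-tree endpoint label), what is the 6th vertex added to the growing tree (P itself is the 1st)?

Prim's algorithm from P:
Step 1: cheapest edge leaving the tree is P–R (1); add R.
Step 2: cheapest edge leaving the tree is P–W (2); add W.
Step 3: cheapest edge leaving the tree is S–W (3); add S.
Step 4: cheapest edge leaving the tree is R–T (3); add T.
Step 5: cheapest edge leaving the tree is U–W (3); add U.
Step 6: cheapest edge leaving the tree is T–V (7); add V.
Vertex order: P, R, W, S, T, U, V. The 6th vertex is U.

U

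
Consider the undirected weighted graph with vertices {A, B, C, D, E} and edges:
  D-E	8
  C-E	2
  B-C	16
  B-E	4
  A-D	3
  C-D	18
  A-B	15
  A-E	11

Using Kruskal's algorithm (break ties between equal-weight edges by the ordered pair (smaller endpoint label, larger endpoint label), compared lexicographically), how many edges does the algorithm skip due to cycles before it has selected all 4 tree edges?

0

Sort edges by weight, then run Kruskal:
C-E (2): add — endpoints in different components.
A-D (3): add — endpoints in different components.
B-E (4): add — endpoints in different components.
D-E (8): add — endpoints in different components.
Edges rejected before the tree was complete: 0.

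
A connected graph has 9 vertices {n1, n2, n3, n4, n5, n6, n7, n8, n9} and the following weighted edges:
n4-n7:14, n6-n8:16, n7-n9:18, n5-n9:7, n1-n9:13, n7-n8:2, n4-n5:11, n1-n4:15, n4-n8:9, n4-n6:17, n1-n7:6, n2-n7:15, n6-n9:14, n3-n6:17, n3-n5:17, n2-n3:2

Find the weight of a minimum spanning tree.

66

Kruskal's algorithm — process edges by increasing weight (ties by edge label):
n2-n3 (2): add — endpoints in different components.
n7-n8 (2): add — endpoints in different components.
n1-n7 (6): add — endpoints in different components.
n5-n9 (7): add — endpoints in different components.
n4-n8 (9): add — endpoints in different components.
n4-n5 (11): add — endpoints in different components.
n1-n9 (13): skip — n1 and n9 already connected.
n4-n7 (14): skip — n7 and n4 already connected.
n6-n9 (14): add — endpoints in different components.
n1-n4 (15): skip — n1 and n4 already connected.
n2-n7 (15): add — endpoints in different components.
MST edges: n2-n3, n7-n8, n1-n7, n5-n9, n4-n8, n4-n5, n6-n9, n2-n7; total weight 2+2+6+7+9+11+14+15 = 66.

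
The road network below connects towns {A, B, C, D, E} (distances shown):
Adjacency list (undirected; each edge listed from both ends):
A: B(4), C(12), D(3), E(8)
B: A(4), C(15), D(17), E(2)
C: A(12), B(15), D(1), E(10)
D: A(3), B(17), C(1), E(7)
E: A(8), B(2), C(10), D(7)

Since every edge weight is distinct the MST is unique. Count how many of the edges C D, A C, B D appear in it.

Sort edges by weight, then run Kruskal:
C D (1): add. Components now {A} {B} {C,D} {E}
B E (2): add. Components now {A} {B,E} {C,D}
A D (3): add. Components now {A,C,D} {B,E}
A B (4): add. Components now {A,B,C,D,E}
MST edge set: {C D, B E, A D, A B}.
Of the listed edges, {C D} are in the MST → 1.

1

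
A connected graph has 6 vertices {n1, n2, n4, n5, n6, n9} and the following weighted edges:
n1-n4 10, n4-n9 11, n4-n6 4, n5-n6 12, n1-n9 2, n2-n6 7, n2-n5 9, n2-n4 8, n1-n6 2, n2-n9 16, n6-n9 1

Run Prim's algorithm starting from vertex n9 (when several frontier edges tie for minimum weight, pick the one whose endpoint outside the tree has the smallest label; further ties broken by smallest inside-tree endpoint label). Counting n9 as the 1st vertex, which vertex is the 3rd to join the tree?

n1

Prim's algorithm from n9:
Step 1: cheapest edge leaving the tree is n6-n9 (1); add n6.
Step 2: cheapest edge leaving the tree is n1-n6 (2); add n1.
Step 3: cheapest edge leaving the tree is n4-n6 (4); add n4.
Step 4: cheapest edge leaving the tree is n2-n6 (7); add n2.
Step 5: cheapest edge leaving the tree is n2-n5 (9); add n5.
Vertex order: n9, n6, n1, n4, n2, n5. The 3rd vertex is n1.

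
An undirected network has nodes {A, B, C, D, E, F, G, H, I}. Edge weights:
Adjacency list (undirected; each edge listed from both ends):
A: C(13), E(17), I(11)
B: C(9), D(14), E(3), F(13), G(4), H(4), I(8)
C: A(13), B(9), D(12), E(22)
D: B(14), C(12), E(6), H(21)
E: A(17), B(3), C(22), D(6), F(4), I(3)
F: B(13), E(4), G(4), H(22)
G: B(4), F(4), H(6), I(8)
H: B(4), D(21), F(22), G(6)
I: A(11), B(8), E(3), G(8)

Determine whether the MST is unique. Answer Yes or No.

No

Kruskal: consider edges lightest-first.
B-E (3): add — endpoints in different components.
E-I (3): add — endpoints in different components.
B-G (4): add — endpoints in different components.
B-H (4): add — endpoints in different components.
E-F (4): add — endpoints in different components.
F-G (4): skip — F and G already connected.
D-E (6): add — endpoints in different components.
G-H (6): skip — G and H already connected.
B-I (8): skip — B and I already connected.
G-I (8): skip — G and I already connected.
B-C (9): add — endpoints in different components.
A-I (11): add — endpoints in different components.
Non-tree edge F-G has weight 4, equal to the heaviest edge on its tree cycle — swapping gives another MST of the same weight. Not unique.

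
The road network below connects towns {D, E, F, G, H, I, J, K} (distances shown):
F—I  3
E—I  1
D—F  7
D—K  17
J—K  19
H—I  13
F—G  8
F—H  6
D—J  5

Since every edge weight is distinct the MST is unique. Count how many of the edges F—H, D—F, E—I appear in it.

3

Sort edges by weight, then run Kruskal:
E—I (1): add — endpoints in different components.
F—I (3): add — endpoints in different components.
D—J (5): add — endpoints in different components.
F—H (6): add — endpoints in different components.
D—F (7): add — endpoints in different components.
F—G (8): add — endpoints in different components.
H—I (13): skip — H and I already connected.
D—K (17): add — endpoints in different components.
MST edge set: {E—I, F—I, D—J, F—H, D—F, F—G, D—K}.
Of the listed edges, {F—H, D—F, E—I} are in the MST → 3.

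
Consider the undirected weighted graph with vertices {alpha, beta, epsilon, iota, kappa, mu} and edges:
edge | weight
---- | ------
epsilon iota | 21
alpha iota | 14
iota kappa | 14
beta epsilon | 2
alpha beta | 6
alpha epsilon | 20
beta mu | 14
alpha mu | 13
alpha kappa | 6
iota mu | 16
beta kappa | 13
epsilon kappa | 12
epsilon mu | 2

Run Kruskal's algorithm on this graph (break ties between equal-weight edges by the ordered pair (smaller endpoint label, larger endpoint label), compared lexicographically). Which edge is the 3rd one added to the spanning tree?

Sort edges by weight, then run Kruskal:
beta epsilon (2): add. Components now {mu} {beta,epsilon} {iota} {kappa} {alpha}
epsilon mu (2): add. Components now {beta,epsilon,mu} {iota} {kappa} {alpha}
alpha beta (6): add. Components now {alpha,beta,epsilon,mu} {iota} {kappa}
alpha kappa (6): add. Components now {alpha,beta,epsilon,kappa,mu} {iota}
epsilon kappa (12): skip — epsilon and kappa already connected.
alpha mu (13): skip — mu and alpha already connected.
beta kappa (13): skip — beta and kappa already connected.
alpha iota (14): add. Components now {alpha,beta,epsilon,iota,kappa,mu}
The 3rd edge added is alpha beta.

alpha-beta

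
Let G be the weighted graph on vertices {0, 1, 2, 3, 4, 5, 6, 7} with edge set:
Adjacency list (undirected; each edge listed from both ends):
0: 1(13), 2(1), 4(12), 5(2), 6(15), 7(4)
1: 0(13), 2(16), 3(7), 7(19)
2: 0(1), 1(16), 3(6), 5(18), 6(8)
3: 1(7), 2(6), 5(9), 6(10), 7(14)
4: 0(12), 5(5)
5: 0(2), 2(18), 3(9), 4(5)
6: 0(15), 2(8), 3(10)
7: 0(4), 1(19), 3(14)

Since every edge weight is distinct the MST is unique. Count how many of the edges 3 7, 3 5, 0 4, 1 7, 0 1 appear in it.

Kruskal's algorithm — process edges by increasing weight (ties by edge label):
0 2 (1): add — endpoints in different components.
0 5 (2): add — endpoints in different components.
0 7 (4): add — endpoints in different components.
4 5 (5): add — endpoints in different components.
2 3 (6): add — endpoints in different components.
1 3 (7): add — endpoints in different components.
2 6 (8): add — endpoints in different components.
MST edge set: {0 2, 0 5, 0 7, 4 5, 2 3, 1 3, 2 6}.
Of the listed edges, {} are in the MST → 0.

0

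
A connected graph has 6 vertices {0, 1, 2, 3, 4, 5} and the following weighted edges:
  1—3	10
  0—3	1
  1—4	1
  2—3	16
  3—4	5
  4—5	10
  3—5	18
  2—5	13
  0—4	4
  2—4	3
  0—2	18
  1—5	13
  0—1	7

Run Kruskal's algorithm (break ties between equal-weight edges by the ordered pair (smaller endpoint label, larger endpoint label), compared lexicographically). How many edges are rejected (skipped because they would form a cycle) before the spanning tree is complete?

Kruskal's algorithm — process edges by increasing weight (ties by edge label):
0—3 (1): add. Components now {0,3} {1} {2} {4} {5}
1—4 (1): add. Components now {0,3} {1,4} {2} {5}
2—4 (3): add. Components now {0,3} {1,2,4} {5}
0—4 (4): add. Components now {0,1,2,3,4} {5}
3—4 (5): skip — 3 and 4 already connected.
0—1 (7): skip — 0 and 1 already connected.
1—3 (10): skip — 1 and 3 already connected.
4—5 (10): add. Components now {0,1,2,3,4,5}
Edges rejected before the tree was complete: 3.

3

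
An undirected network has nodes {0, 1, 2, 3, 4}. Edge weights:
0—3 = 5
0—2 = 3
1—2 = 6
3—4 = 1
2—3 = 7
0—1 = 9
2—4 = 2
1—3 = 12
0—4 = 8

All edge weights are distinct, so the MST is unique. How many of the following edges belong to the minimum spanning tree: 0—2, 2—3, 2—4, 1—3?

Sort edges by weight, then run Kruskal:
3—4 (1): add — endpoints in different components.
2—4 (2): add — endpoints in different components.
0—2 (3): add — endpoints in different components.
0—3 (5): skip — 0 and 3 already connected.
1—2 (6): add — endpoints in different components.
MST edge set: {3—4, 2—4, 0—2, 1—2}.
Of the listed edges, {0—2, 2—4} are in the MST → 2.

2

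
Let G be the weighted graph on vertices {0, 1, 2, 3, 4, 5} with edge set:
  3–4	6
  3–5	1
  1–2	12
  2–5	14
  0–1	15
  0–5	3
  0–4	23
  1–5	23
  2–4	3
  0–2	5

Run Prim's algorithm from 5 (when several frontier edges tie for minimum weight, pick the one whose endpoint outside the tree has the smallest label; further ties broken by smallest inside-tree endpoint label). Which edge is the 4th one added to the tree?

Prim's algorithm from 5:
Step 1: cheapest edge leaving the tree is 3–5 (1); add 3.
Step 2: cheapest edge leaving the tree is 0–5 (3); add 0.
Step 3: cheapest edge leaving the tree is 0–2 (5); add 2.
Step 4: cheapest edge leaving the tree is 2–4 (3); add 4.
Step 5: cheapest edge leaving the tree is 1–2 (12); add 1.
The 4th edge added is 2–4.

2-4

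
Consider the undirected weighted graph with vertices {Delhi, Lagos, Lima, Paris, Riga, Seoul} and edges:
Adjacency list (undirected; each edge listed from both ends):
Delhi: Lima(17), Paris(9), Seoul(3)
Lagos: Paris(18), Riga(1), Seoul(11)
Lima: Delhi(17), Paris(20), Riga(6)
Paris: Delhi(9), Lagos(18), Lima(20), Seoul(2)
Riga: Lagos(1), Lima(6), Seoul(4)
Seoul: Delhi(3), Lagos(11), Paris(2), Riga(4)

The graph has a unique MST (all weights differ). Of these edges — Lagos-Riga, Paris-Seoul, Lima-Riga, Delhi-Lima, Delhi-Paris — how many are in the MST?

3

Sort edges by weight, then run Kruskal:
Lagos-Riga (1): add. Components now {Seoul} {Delhi} {Lima} {Lagos,Riga} {Paris}
Paris-Seoul (2): add. Components now {Paris,Seoul} {Delhi} {Lima} {Lagos,Riga}
Delhi-Seoul (3): add. Components now {Delhi,Paris,Seoul} {Lima} {Lagos,Riga}
Riga-Seoul (4): add. Components now {Delhi,Lagos,Paris,Riga,Seoul} {Lima}
Lima-Riga (6): add. Components now {Delhi,Lagos,Lima,Paris,Riga,Seoul}
MST edge set: {Lagos-Riga, Paris-Seoul, Delhi-Seoul, Riga-Seoul, Lima-Riga}.
Of the listed edges, {Lagos-Riga, Paris-Seoul, Lima-Riga} are in the MST → 3.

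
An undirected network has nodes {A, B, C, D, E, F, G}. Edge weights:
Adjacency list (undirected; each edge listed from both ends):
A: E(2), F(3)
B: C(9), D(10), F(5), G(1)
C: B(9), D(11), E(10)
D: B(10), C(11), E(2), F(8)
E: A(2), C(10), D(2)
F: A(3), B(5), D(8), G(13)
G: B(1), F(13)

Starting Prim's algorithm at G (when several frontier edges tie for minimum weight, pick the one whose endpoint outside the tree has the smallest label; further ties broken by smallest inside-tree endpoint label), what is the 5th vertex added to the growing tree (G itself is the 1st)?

E

Prim, starting at G.
Step 1: cheapest edge leaving the tree is B-G (1); add B.
Step 2: cheapest edge leaving the tree is B-F (5); add F.
Step 3: cheapest edge leaving the tree is A-F (3); add A.
Step 4: cheapest edge leaving the tree is A-E (2); add E.
Step 5: cheapest edge leaving the tree is D-E (2); add D.
Step 6: cheapest edge leaving the tree is B-C (9); add C.
Vertex order: G, B, F, A, E, D, C. The 5th vertex is E.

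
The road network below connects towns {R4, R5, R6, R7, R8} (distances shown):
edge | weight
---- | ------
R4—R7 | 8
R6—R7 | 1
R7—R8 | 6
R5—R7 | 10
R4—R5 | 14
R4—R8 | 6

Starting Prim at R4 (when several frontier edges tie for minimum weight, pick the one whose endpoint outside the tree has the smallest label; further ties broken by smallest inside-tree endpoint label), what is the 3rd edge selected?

Prim's algorithm from R4:
Step 1: frontier [R4—R8 6, R4—R7 8, R4—R5 14] → take R4—R8 (6); add R8.
Step 2: frontier [R4—R7 8, R4—R5 14, R7—R8 6] → take R7—R8 (6); add R7.
Step 3: frontier [R4—R5 14, R6—R7 1, R5—R7 10] → take R6—R7 (1); add R6.
Step 4: frontier [R4—R5 14, R5—R7 10] → take R5—R7 (10); add R5.
The 3rd edge added is R6—R7.

R6-R7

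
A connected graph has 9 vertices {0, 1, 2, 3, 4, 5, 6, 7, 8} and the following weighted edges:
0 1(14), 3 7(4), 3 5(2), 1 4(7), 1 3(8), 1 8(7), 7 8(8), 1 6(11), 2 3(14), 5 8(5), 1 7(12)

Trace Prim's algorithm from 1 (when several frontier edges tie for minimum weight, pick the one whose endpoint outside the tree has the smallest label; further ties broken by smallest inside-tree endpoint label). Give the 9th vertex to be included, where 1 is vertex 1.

2

Prim, starting at 1.
Step 1: frontier [1 4 7, 1 8 7, 1 3 8, 1 6 11, 1 7 12, 0 1 14] → take 1 4 (7); add 4.
Step 2: frontier [1 8 7, 1 3 8, 1 6 11, 1 7 12, 0 1 14] → take 1 8 (7); add 8.
Step 3: frontier [1 3 8, 1 6 11, 1 7 12, 0 1 14, 5 8 5, 7 8 8] → take 5 8 (5); add 5.
Step 4: frontier [1 3 8, 1 6 11, 1 7 12, 0 1 14, 3 5 2, 7 8 8] → take 3 5 (2); add 3.
Step 5: frontier [1 6 11, 1 7 12, 0 1 14, 3 7 4, 2 3 14, 7 8 8] → take 3 7 (4); add 7.
Step 6: frontier [1 6 11, 0 1 14, 2 3 14] → take 1 6 (11); add 6.
Step 7: frontier [0 1 14, 2 3 14] → take 0 1 (14); add 0.
Step 8: frontier [2 3 14] → take 2 3 (14); add 2.
Vertex order: 1, 4, 8, 5, 3, 7, 6, 0, 2. The 9th vertex is 2.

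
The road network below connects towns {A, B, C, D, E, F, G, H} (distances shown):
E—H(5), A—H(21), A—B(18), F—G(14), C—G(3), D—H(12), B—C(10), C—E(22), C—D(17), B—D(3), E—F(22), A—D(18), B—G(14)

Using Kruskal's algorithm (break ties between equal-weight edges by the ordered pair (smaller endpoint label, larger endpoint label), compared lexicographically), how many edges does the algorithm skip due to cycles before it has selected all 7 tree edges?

Kruskal: consider edges lightest-first.
B—D (3): add — endpoints in different components.
C—G (3): add — endpoints in different components.
E—H (5): add — endpoints in different components.
B—C (10): add — endpoints in different components.
D—H (12): add — endpoints in different components.
B—G (14): skip — B and G already connected.
F—G (14): add — endpoints in different components.
C—D (17): skip — C and D already connected.
A—B (18): add — endpoints in different components.
Edges rejected before the tree was complete: 2.

2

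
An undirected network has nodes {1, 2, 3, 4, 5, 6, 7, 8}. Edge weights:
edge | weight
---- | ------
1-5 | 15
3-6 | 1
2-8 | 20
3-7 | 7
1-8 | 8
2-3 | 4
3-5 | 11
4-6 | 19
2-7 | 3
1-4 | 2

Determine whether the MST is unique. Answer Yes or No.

Kruskal's algorithm — process edges by increasing weight (ties by edge label):
3-6 (1): add — endpoints in different components.
1-4 (2): add — endpoints in different components.
2-7 (3): add — endpoints in different components.
2-3 (4): add — endpoints in different components.
3-7 (7): skip — 3 and 7 already connected.
1-8 (8): add — endpoints in different components.
3-5 (11): add — endpoints in different components.
1-5 (15): add — endpoints in different components.
Every non-tree edge has weight strictly greater than the heaviest edge on the tree path between its endpoints, so the MST is unique.

Yes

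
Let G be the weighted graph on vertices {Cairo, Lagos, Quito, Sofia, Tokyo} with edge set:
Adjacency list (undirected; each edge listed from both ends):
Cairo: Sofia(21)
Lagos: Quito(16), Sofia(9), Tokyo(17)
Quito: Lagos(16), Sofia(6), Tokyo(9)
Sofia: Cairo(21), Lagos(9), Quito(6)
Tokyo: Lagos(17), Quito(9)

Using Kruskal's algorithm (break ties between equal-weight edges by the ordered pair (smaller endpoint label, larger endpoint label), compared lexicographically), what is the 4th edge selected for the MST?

Kruskal: consider edges lightest-first.
Quito Sofia (6): add. Components now {Quito,Sofia} {Tokyo} {Cairo} {Lagos}
Lagos Sofia (9): add. Components now {Lagos,Quito,Sofia} {Tokyo} {Cairo}
Quito Tokyo (9): add. Components now {Lagos,Quito,Sofia,Tokyo} {Cairo}
Lagos Quito (16): skip — Quito and Lagos already connected.
Lagos Tokyo (17): skip — Tokyo and Lagos already connected.
Cairo Sofia (21): add. Components now {Cairo,Lagos,Quito,Sofia,Tokyo}
The 4th edge added is Cairo Sofia.

Cairo-Sofia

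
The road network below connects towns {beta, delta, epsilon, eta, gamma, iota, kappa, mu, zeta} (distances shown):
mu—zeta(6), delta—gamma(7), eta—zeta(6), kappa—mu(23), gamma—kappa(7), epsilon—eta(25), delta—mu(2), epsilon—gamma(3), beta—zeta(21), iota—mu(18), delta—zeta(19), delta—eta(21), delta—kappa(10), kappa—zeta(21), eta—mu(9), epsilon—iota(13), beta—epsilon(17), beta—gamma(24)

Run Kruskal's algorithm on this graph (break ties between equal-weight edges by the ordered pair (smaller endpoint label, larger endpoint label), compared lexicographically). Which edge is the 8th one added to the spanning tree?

beta-epsilon

Kruskal: consider edges lightest-first.
delta—mu (2): add — endpoints in different components.
epsilon—gamma (3): add — endpoints in different components.
eta—zeta (6): add — endpoints in different components.
mu—zeta (6): add — endpoints in different components.
delta—gamma (7): add — endpoints in different components.
gamma—kappa (7): add — endpoints in different components.
eta—mu (9): skip — eta and mu already connected.
delta—kappa (10): skip — kappa and delta already connected.
epsilon—iota (13): add — endpoints in different components.
beta—epsilon (17): add — endpoints in different components.
The 8th edge added is beta—epsilon.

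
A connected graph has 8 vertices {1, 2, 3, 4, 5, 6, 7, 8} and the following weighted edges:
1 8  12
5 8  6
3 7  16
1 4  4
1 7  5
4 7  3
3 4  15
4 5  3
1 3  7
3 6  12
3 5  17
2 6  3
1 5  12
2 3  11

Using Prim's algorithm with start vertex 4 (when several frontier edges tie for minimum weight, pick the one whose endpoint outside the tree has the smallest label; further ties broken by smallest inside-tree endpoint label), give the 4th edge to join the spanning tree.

5-8

Prim, starting at 4.
Step 1: frontier [4 5 3, 4 7 3, 1 4 4, 3 4 15] → take 4 5 (3); add 5.
Step 2: frontier [4 7 3, 1 4 4, 3 4 15, 5 8 6, 1 5 12, 3 5 17] → take 4 7 (3); add 7.
Step 3: frontier [1 4 4, 3 4 15, 5 8 6, 1 5 12, 3 5 17, 1 7 5, 3 7 16] → take 1 4 (4); add 1.
Step 4: frontier [1 3 7, 1 8 12, 3 4 15, 5 8 6, 3 5 17, 3 7 16] → take 5 8 (6); add 8.
Step 5: frontier [1 3 7, 3 4 15, 3 5 17, 3 7 16] → take 1 3 (7); add 3.
Step 6: frontier [2 3 11, 3 6 12] → take 2 3 (11); add 2.
Step 7: frontier [2 6 3, 3 6 12] → take 2 6 (3); add 6.
The 4th edge added is 5 8.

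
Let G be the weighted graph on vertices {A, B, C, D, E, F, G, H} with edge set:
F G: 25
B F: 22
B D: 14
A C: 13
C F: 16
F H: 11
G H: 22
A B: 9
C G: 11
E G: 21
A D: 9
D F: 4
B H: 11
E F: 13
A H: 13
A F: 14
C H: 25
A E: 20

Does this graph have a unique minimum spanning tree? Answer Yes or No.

No

Kruskal: consider edges lightest-first.
D F (4): add — endpoints in different components.
A B (9): add — endpoints in different components.
A D (9): add — endpoints in different components.
B H (11): add — endpoints in different components.
C G (11): add — endpoints in different components.
F H (11): skip — F and H already connected.
A C (13): add — endpoints in different components.
A H (13): skip — A and H already connected.
E F (13): add — endpoints in different components.
Non-tree edge F H has weight 11, equal to the heaviest edge on its tree cycle — swapping gives another MST of the same weight. Not unique.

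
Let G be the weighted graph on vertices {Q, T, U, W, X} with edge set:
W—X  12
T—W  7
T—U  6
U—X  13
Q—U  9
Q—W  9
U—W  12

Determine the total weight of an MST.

34

Grow the tree from X using Prim:
Step 1: cheapest edge leaving the tree is W—X (12); add W.
Step 2: cheapest edge leaving the tree is T—W (7); add T.
Step 3: cheapest edge leaving the tree is T—U (6); add U.
Step 4: cheapest edge leaving the tree is Q—U (9); add Q.
MST edges: W—X, T—W, T—U, Q—U; total weight 12+7+6+9 = 34.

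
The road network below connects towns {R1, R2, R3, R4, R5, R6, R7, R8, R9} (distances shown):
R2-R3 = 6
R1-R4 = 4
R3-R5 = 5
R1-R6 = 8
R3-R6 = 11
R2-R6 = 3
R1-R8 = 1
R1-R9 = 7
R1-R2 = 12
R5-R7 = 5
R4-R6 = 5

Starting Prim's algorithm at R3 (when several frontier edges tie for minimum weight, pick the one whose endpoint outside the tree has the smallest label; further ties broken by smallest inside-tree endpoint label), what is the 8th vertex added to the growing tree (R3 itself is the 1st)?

Prim, starting at R3.
Step 1: cheapest edge leaving the tree is R3-R5 (5); add R5.
Step 2: cheapest edge leaving the tree is R5-R7 (5); add R7.
Step 3: cheapest edge leaving the tree is R2-R3 (6); add R2.
Step 4: cheapest edge leaving the tree is R2-R6 (3); add R6.
Step 5: cheapest edge leaving the tree is R4-R6 (5); add R4.
Step 6: cheapest edge leaving the tree is R1-R4 (4); add R1.
Step 7: cheapest edge leaving the tree is R1-R8 (1); add R8.
Step 8: cheapest edge leaving the tree is R1-R9 (7); add R9.
Vertex order: R3, R5, R7, R2, R6, R4, R1, R8, R9. The 8th vertex is R8.

R8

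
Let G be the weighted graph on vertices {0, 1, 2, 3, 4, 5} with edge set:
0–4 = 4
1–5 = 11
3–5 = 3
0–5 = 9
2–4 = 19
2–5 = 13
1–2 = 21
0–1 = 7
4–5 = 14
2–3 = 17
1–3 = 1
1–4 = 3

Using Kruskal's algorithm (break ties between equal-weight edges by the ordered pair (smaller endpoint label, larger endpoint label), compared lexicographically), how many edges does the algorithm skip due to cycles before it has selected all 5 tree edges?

Kruskal's algorithm — process edges by increasing weight (ties by edge label):
1–3 (1): add. Components now {0} {1,3} {2} {4} {5}
1–4 (3): add. Components now {0} {1,3,4} {2} {5}
3–5 (3): add. Components now {0} {1,3,4,5} {2}
0–4 (4): add. Components now {0,1,3,4,5} {2}
0–1 (7): skip — 0 and 1 already connected.
0–5 (9): skip — 0 and 5 already connected.
1–5 (11): skip — 1 and 5 already connected.
2–5 (13): add. Components now {0,1,2,3,4,5}
Edges rejected before the tree was complete: 3.

3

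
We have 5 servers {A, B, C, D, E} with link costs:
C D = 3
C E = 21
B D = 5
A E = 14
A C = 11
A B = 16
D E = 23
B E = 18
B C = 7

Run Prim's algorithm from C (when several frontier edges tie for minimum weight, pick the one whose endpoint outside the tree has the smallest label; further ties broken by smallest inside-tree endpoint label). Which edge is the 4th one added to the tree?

Prim's algorithm from C:
Step 1: frontier [C D 3, B C 7, A C 11, C E 21] → take C D (3); add D.
Step 2: frontier [B C 7, A C 11, C E 21, B D 5, D E 23] → take B D (5); add B.
Step 3: frontier [A B 16, B E 18, A C 11, C E 21, D E 23] → take A C (11); add A.
Step 4: frontier [A E 14, B E 18, C E 21, D E 23] → take A E (14); add E.
The 4th edge added is A E.

A-E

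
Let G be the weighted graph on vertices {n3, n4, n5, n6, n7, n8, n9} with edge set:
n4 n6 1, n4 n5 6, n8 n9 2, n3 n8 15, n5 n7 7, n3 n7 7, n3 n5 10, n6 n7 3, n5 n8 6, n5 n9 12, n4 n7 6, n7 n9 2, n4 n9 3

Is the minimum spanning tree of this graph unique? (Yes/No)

No

Kruskal: consider edges lightest-first.
n4 n6 (1): add. Components now {n8} {n4,n6} {n9} {n5} {n7} {n3}
n7 n9 (2): add. Components now {n8} {n4,n6} {n7,n9} {n5} {n3}
n8 n9 (2): add. Components now {n7,n8,n9} {n4,n6} {n5} {n3}
n4 n9 (3): add. Components now {n4,n6,n7,n8,n9} {n5} {n3}
n6 n7 (3): skip — n6 and n7 already connected.
n4 n5 (6): add. Components now {n4,n5,n6,n7,n8,n9} {n3}
n4 n7 (6): skip — n4 and n7 already connected.
n5 n8 (6): skip — n8 and n5 already connected.
n3 n7 (7): add. Components now {n3,n4,n5,n6,n7,n8,n9}
Non-tree edge n6 n7 has weight 3, equal to the heaviest edge on its tree cycle — swapping gives another MST of the same weight. Not unique.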